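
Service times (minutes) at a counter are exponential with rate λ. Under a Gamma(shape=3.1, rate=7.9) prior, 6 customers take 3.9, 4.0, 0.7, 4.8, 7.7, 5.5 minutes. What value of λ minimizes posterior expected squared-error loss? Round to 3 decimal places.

0.264

Σ times = 26.6. Posterior: Gamma(shape = 3.1+6 = 9.1, rate = 7.9+26.6 = 34.5).
Mode = (α−1)/β = 8.1/34.5 = 0.235.
Mean = α/β = 9.1/34.5 = 0.264.
Squared-error loss ⇒ the optimal estimator is the posterior mean.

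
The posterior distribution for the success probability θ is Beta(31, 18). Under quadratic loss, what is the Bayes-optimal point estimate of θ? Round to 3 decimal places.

0.633

Mode = (31−1)/(31+18−2) = 30/47 = 0.638.
Mean = 31/(31+18) = 31/49 = 0.633.
Quadratic loss ⇒ the optimal estimator is the posterior mean.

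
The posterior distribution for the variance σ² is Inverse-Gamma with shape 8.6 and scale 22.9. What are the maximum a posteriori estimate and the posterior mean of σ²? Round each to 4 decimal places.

MAP: 2.3854. Posterior mean: 3.0132.

Mode = β/(α+1) = 22.9/9.6 = 2.3854.
Mean = β/(α−1) = 22.9/7.6 = 3.0132.
Mean > mode: the posterior has a right tail.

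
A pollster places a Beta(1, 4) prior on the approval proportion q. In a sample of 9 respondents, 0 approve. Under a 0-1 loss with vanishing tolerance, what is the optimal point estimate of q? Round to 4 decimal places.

0.0000

Posterior: Beta(1+0, 4+9) = Beta(1, 13).
Since α = 1 ≤ 1 and β > 1, the Beta density is monotone decreasing on [0,1]; the mode is at 0.
Mean = 1/(1+13) = 0.0714.
This is the posterior mode — the MAP estimate.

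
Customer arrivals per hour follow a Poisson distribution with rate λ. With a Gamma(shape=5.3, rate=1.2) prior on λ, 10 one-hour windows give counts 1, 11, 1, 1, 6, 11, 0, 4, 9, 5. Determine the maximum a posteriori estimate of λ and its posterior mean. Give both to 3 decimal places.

Σ counts = 49. Posterior: Gamma(shape = 5.3+49 = 54.3, rate = 1.2+10 = 11.2).
Mode = (α−1)/β = 53.3/11.2 = 4.759.
Mean = α/β = 54.3/11.2 = 4.848.

MAP: 4.759. Posterior mean: 4.848.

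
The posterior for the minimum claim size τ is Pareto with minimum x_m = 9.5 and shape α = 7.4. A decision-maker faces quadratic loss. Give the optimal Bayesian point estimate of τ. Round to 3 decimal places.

10.984

The Pareto density is strictly decreasing on [x_m, ∞), so the mode is x_m = 9.500.
Mean = α·x_m/(α−1) = 7.4·9.5/6.4 = 10.984.
Quadratic loss ⇒ the optimal estimator is the posterior mean.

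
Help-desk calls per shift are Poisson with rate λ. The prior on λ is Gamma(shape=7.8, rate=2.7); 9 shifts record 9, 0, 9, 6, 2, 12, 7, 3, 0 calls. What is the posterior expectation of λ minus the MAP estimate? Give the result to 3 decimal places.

0.085

Σ counts = 48. Posterior: Gamma(shape = 7.8+48 = 55.8, rate = 2.7+9 = 11.7).
Mode = (α−1)/β = 54.8/11.7 = 4.684.
Mean = α/β = 55.8/11.7 = 4.769.
Difference = 4.769 − 4.684 = 0.085.
The posterior is right-skewed, so the mean exceeds the mode.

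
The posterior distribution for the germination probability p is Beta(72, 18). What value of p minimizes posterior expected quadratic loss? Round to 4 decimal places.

0.8000

Mode = (72−1)/(72+18−2) = 71/88 = 0.8068.
Mean = 72/(72+18) = 72/90 = 0.8000.
Quadratic loss ⇒ the optimal estimator is the posterior mean.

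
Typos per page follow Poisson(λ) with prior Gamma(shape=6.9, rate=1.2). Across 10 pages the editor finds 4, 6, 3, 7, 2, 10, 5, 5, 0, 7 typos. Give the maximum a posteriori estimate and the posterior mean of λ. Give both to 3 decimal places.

Σ counts = 49. Posterior: Gamma(shape = 6.9+49 = 55.9, rate = 1.2+10 = 11.2).
Mode = (α−1)/β = 54.9/11.2 = 4.902.
Mean = α/β = 55.9/11.2 = 4.991.
Right-skewed posterior ⇒ mode < mean.

MAP = 4.902; posterior mean = 4.991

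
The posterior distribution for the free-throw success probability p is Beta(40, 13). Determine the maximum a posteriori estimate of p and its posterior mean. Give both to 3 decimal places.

maximum a posteriori estimate = 0.765, posterior mean = 0.755

Mode = (40−1)/(40+13−2) = 39/51 = 0.765.
Mean = 40/(40+13) = 40/53 = 0.755.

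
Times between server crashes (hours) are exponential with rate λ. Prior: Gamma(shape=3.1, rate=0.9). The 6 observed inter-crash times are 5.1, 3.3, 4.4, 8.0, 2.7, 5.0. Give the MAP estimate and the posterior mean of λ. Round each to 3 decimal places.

MAP: 0.276. Posterior mean: 0.310.

Σ times = 28.5. Posterior: Gamma(shape = 3.1+6 = 9.1, rate = 0.9+28.5 = 29.4).
Mode = (α−1)/β = 8.1/29.4 = 0.276.
Mean = α/β = 9.1/29.4 = 0.310.
The posterior is right-skewed, so the mean exceeds the mode.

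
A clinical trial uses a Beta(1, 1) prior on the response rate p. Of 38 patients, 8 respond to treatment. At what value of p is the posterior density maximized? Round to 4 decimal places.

Posterior: Beta(1+8, 1+30) = Beta(9, 31).
Mode = (9−1)/(9+31−2) = 8/38 = 0.2105.
Mean = 9/(9+31) = 9/40 = 0.2250.
This is the posterior mode — the MAP estimate.

0.2105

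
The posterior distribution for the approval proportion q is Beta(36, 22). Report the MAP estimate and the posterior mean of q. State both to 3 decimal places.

MAP = 0.625, posterior mean = 0.621

Mode = (36−1)/(36+22−2) = 35/56 = 0.625.
Mean = 36/(36+22) = 36/58 = 0.621.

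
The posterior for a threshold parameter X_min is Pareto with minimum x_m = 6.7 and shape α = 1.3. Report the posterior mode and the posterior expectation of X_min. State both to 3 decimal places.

The Pareto density is strictly decreasing on [x_m, ∞), so the mode is x_m = 6.700.
Mean = α·x_m/(α−1) = 1.3·6.7/0.3 = 29.033.
The posterior is right-skewed, so the mean exceeds the mode.

MAP = 6.700, posterior mean = 29.033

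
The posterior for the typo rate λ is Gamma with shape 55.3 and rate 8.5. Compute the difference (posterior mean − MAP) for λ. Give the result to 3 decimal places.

Mode = (α−1)/β = 54.3/8.5 = 6.388.
Mean = α/β = 55.3/8.5 = 6.506.
Difference = 6.506 − 6.388 = 0.118.

0.118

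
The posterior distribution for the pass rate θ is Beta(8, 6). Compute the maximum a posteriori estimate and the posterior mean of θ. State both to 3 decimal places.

MAP = 0.583, posterior mean = 0.571

Mode = (8−1)/(8+6−2) = 7/12 = 0.583.
Mean = 8/(8+6) = 8/14 = 0.571.
The posterior is left-skewed, so the mode exceeds the mean.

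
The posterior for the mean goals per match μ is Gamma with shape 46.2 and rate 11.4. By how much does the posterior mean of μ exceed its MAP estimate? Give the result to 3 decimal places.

0.088

Mode = (α−1)/β = 45.2/11.4 = 3.965.
Mean = α/β = 46.2/11.4 = 4.053.
Difference = 4.053 − 3.965 = 0.088.
Right-skewed posterior ⇒ mode < mean.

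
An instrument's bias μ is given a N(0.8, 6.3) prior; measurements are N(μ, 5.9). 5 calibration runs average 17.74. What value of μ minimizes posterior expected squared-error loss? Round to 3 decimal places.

15.068

Posterior for μ is Normal. Precision-weighted mean: (1/6.3·0.8 + 5/5.9·17.74) / (1/6.3 + 5/5.9) = 15.068.
A Normal posterior is symmetric, so mode = mean.
Squared-error loss ⇒ the optimal estimator is the posterior mean.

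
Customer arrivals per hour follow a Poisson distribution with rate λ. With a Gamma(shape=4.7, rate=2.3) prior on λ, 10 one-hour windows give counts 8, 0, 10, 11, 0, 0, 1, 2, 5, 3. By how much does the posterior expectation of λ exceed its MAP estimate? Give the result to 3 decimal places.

Σ counts = 40. Posterior: Gamma(shape = 4.7+40 = 44.7, rate = 2.3+10 = 12.3).
Mode = (α−1)/β = 43.7/12.3 = 3.553.
Mean = α/β = 44.7/12.3 = 3.634.
Difference = 3.634 − 3.553 = 0.081.
The posterior is right-skewed, so the mean exceeds the mode.

0.081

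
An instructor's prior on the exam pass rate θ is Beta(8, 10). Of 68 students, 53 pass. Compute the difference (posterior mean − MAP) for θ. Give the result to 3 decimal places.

-0.005

Posterior: Beta(8+53, 10+15) = Beta(61, 25).
Mode = (61−1)/(61+25−2) = 60/84 = 0.714.
Mean = 61/(61+25) = 61/86 = 0.709.
Difference = 0.709 − 0.714 = -0.005.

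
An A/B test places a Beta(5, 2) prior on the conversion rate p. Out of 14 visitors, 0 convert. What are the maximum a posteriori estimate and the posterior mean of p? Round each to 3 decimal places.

Posterior: Beta(5+0, 2+14) = Beta(5, 16).
Mode = (5−1)/(5+16−2) = 4/19 = 0.211.
Mean = 5/(5+16) = 5/21 = 0.238.

MAP: 0.211. Posterior mean: 0.238.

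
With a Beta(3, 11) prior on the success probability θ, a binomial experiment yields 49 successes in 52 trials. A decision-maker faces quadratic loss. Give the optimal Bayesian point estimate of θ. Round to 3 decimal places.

Posterior: Beta(3+49, 11+3) = Beta(52, 14).
Mode = (52−1)/(52+14−2) = 51/64 = 0.797.
Mean = 52/(52+14) = 52/66 = 0.788.
Quadratic loss ⇒ the optimal estimator is the posterior mean.

0.788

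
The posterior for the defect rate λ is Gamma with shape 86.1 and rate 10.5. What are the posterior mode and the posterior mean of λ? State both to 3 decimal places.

Mode = (α−1)/β = 85.1/10.5 = 8.105.
Mean = α/β = 86.1/10.5 = 8.200.
The posterior is right-skewed, so the mean exceeds the mode.

λ_MAP = 8.105, E[λ|data] = 8.200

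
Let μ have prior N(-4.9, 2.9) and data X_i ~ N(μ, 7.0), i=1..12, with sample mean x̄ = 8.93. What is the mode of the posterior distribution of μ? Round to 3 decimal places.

Posterior for μ is Normal. Precision-weighted mean: (1/2.9·-4.9 + 12/7.0·8.93) / (1/2.9 + 12/7.0) = 6.614.
A Normal posterior is symmetric, so mode = mean.
This is the posterior mode — the MAP estimate.

6.614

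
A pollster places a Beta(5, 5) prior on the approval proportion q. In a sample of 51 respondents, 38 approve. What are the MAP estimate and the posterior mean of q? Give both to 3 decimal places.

q_MAP = 0.712, E[q|data] = 0.705

Posterior: Beta(5+38, 5+13) = Beta(43, 18).
Mode = (43−1)/(43+18−2) = 42/59 = 0.712.
Mean = 43/(43+18) = 43/61 = 0.705.
Mode > mean: the posterior has a left tail.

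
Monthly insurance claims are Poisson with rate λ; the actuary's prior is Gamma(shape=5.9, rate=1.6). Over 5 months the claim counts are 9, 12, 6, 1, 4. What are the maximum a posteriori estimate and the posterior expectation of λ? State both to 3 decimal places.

λ_MAP = 5.591, E[λ|data] = 5.742

Σ counts = 32. Posterior: Gamma(shape = 5.9+32 = 37.9, rate = 1.6+5 = 6.6).
Mode = (α−1)/β = 36.9/6.6 = 5.591.
Mean = α/β = 37.9/6.6 = 5.742.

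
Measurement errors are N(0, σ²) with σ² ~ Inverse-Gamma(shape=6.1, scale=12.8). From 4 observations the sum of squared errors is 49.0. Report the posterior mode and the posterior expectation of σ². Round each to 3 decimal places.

Posterior: Inverse-Gamma(shape = 6.1+4/2 = 8.1, scale = 12.8+49.0/2 = 37.3).
Mode = β/(α+1) = 37.3/9.1 = 4.099.
Mean = β/(α−1) = 37.3/7.1 = 5.254.

MAP = 4.099, posterior mean = 5.254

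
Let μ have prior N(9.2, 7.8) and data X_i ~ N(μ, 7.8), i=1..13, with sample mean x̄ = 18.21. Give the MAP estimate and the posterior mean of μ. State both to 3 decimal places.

MAP = 17.566, posterior mean = 17.566

Posterior for μ is Normal. Precision-weighted mean: (1/7.8·9.2 + 13/7.8·18.21) / (1/7.8 + 13/7.8) = 17.566.
A Normal posterior is symmetric, so mode = mean.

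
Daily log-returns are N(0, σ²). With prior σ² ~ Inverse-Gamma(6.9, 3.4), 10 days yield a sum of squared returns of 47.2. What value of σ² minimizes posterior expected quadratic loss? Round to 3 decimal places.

Posterior: Inverse-Gamma(shape = 6.9+10/2 = 11.9, scale = 3.4+47.2/2 = 27.0).
Mode = β/(α+1) = 27.0/12.9 = 2.093.
Mean = β/(α−1) = 27.0/10.9 = 2.477.
Quadratic loss ⇒ the optimal estimator is the posterior mean.

2.477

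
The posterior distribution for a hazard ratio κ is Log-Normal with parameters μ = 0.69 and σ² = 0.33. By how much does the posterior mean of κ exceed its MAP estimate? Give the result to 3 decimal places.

0.918

Mode = exp(μ − σ²) = exp(0.36) = 1.433.
Mean = exp(μ + σ²/2) = exp(0.855) = 2.351.
Difference = 2.351 − 1.433 = 0.918.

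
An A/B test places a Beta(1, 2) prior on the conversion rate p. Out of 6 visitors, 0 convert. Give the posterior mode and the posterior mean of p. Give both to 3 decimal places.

MAP = 0.000, posterior mean = 0.111

Posterior: Beta(1+0, 2+6) = Beta(1, 8).
Since α = 1 ≤ 1 and β > 1, the Beta density is monotone decreasing on [0,1]; the mode is at 0.
Mean = 1/(1+8) = 0.111.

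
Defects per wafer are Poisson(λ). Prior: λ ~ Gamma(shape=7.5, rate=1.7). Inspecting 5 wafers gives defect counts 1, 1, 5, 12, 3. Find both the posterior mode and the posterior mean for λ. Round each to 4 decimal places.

λ_MAP = 4.2537, E[λ|data] = 4.4030

Σ counts = 22. Posterior: Gamma(shape = 7.5+22 = 29.5, rate = 1.7+5 = 6.7).
Mode = (α−1)/β = 28.5/6.7 = 4.2537.
Mean = α/β = 29.5/6.7 = 4.4030.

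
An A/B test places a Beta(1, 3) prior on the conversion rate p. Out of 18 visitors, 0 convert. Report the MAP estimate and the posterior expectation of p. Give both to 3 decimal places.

Posterior: Beta(1+0, 3+18) = Beta(1, 21).
Since α = 1 ≤ 1 and β > 1, the Beta density is monotone decreasing on [0,1]; the mode is at 0.
Mean = 1/(1+21) = 0.045.

MAP = 0.000, posterior mean = 0.045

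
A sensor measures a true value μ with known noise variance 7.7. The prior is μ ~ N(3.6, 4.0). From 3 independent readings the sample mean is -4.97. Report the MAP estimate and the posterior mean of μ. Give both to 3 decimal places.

Posterior for μ is Normal. Precision-weighted mean: (1/4.0·3.6 + 3/7.7·-4.97) / (1/4.0 + 3/7.7) = -1.620.
A Normal posterior is symmetric, so mode = mean.

MAP: -1.620. Posterior mean: -1.620.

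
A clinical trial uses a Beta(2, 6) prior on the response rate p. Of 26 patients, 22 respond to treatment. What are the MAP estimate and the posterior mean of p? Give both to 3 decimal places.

MAP: 0.719. Posterior mean: 0.706.

Posterior: Beta(2+22, 6+4) = Beta(24, 10).
Mode = (24−1)/(24+10−2) = 23/32 = 0.719.
Mean = 24/(24+10) = 24/34 = 0.706.
The mean is pulled below the mode by the posterior's left skew.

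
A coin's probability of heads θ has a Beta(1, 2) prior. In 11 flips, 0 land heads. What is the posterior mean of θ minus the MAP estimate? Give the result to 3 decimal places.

Posterior: Beta(1+0, 2+11) = Beta(1, 13).
Since α = 1 ≤ 1 and β > 1, the Beta density is monotone decreasing on [0,1]; the mode is at 0.
Mean = 1/(1+13) = 0.071.
Difference = 0.071 − 0.000 = 0.071.

0.071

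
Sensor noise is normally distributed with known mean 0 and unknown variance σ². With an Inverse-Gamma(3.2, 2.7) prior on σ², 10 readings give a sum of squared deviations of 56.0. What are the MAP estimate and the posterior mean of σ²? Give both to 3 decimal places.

MAP: 3.337. Posterior mean: 4.264.

Posterior: Inverse-Gamma(shape = 3.2+10/2 = 8.2, scale = 2.7+56.0/2 = 30.7).
Mode = β/(α+1) = 30.7/9.2 = 3.337.
Mean = β/(α−1) = 30.7/7.2 = 4.264.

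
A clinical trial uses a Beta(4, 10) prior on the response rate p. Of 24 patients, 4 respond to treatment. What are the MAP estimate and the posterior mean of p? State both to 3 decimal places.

Posterior: Beta(4+4, 10+20) = Beta(8, 30).
Mode = (8−1)/(8+30−2) = 7/36 = 0.194.
Mean = 8/(8+30) = 8/38 = 0.211.

p_MAP = 0.194, E[p|data] = 0.211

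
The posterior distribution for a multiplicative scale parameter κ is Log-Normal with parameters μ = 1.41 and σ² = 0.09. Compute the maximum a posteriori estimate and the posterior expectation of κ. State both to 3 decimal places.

MAP: 3.743. Posterior mean: 4.284.

Mode = exp(μ − σ²) = exp(1.32) = 3.743.
Mean = exp(μ + σ²/2) = exp(1.455) = 4.284.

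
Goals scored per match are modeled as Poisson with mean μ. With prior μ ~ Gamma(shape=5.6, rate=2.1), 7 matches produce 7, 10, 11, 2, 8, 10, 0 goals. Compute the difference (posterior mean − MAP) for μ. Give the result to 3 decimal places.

0.110

Σ counts = 48. Posterior: Gamma(shape = 5.6+48 = 53.6, rate = 2.1+7 = 9.1).
Mode = (α−1)/β = 52.6/9.1 = 5.780.
Mean = α/β = 53.6/9.1 = 5.890.
Difference = 5.890 − 5.780 = 0.110.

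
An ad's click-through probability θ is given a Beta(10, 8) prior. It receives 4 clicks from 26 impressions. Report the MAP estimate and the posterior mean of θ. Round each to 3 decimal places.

Posterior: Beta(10+4, 8+22) = Beta(14, 30).
Mode = (14−1)/(14+30−2) = 13/42 = 0.310.
Mean = 14/(14+30) = 14/44 = 0.318.
Right-skewed posterior ⇒ mode < mean.

MAP = 0.310, posterior mean = 0.318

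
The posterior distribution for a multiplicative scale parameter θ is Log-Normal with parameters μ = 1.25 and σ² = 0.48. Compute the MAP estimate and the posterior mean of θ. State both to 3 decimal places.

MAP = 2.160; posterior mean = 4.437

Mode = exp(μ − σ²) = exp(0.77) = 2.160.
Mean = exp(μ + σ²/2) = exp(1.490) = 4.437.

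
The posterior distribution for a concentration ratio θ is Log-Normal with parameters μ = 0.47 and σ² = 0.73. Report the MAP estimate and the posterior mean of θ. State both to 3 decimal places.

Mode = exp(μ − σ²) = exp(-0.26) = 0.771.
Mean = exp(μ + σ²/2) = exp(0.835) = 2.305.

MAP: 0.771. Posterior mean: 2.305.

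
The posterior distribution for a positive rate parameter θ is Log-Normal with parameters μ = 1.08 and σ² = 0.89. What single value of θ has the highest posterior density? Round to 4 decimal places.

1.2092

Mode = exp(μ − σ²) = exp(0.19) = 1.2092.
Mean = exp(μ + σ²/2) = exp(1.525) = 4.5951.
This is the posterior mode — the MAP estimate.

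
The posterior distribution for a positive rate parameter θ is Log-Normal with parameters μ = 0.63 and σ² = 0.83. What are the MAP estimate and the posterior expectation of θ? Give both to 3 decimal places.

Mode = exp(μ − σ²) = exp(-0.20) = 0.819.
Mean = exp(μ + σ²/2) = exp(1.045) = 2.843.

MAP estimate = 0.819, posterior expectation = 2.843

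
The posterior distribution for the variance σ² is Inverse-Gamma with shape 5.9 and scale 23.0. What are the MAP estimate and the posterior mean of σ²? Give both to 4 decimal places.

Mode = β/(α+1) = 23.0/6.9 = 3.3333.
Mean = β/(α−1) = 23.0/4.9 = 4.6939.
Right-skewed posterior ⇒ mode < mean.

MAP = 3.3333, posterior mean = 4.6939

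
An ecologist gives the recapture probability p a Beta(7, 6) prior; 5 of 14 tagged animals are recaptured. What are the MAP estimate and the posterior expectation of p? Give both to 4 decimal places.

MAP = 0.4400; posterior mean = 0.4444

Posterior: Beta(7+5, 6+9) = Beta(12, 15).
Mode = (12−1)/(12+15−2) = 11/25 = 0.4400.
Mean = 12/(12+15) = 12/27 = 0.4444.
Right-skewed posterior ⇒ mode < mean.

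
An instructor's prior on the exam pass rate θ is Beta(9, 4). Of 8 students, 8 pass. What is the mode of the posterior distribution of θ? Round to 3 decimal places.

Posterior: Beta(9+8, 4+0) = Beta(17, 4).
Mode = (17−1)/(17+4−2) = 16/19 = 0.842.
Mean = 17/(17+4) = 17/21 = 0.810.
This is the posterior mode — the MAP estimate.

0.842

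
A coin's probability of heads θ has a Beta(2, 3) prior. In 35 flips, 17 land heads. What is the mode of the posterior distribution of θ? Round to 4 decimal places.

Posterior: Beta(2+17, 3+18) = Beta(19, 21).
Mode = (19−1)/(19+21−2) = 18/38 = 0.4737.
Mean = 19/(19+21) = 19/40 = 0.4750.
This is the posterior mode — the MAP estimate.

0.4737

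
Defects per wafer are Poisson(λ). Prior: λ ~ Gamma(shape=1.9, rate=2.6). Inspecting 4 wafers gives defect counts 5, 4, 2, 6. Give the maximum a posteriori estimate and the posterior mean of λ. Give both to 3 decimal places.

Σ counts = 17. Posterior: Gamma(shape = 1.9+17 = 18.9, rate = 2.6+4 = 6.6).
Mode = (α−1)/β = 17.9/6.6 = 2.712.
Mean = α/β = 18.9/6.6 = 2.864.
The mean is pulled above the mode by the posterior's right skew.

MAP = 2.712; posterior mean = 2.864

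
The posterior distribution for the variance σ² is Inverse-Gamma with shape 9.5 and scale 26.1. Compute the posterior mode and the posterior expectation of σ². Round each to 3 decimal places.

MAP: 2.486. Posterior mean: 3.071.

Mode = β/(α+1) = 26.1/10.5 = 2.486.
Mean = β/(α−1) = 26.1/8.5 = 3.071.
The posterior is right-skewed, so the mean exceeds the mode.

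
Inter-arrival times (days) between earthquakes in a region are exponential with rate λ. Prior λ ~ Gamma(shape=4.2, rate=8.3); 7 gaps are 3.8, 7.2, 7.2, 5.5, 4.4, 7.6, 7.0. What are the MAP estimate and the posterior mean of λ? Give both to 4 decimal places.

MAP: 0.2000. Posterior mean: 0.2196.

Σ times = 42.7. Posterior: Gamma(shape = 4.2+7 = 11.2, rate = 8.3+42.7 = 51.0).
Mode = (α−1)/β = 10.2/51.0 = 0.2000.
Mean = α/β = 11.2/51.0 = 0.2196.
The mean is pulled above the mode by the posterior's right skew.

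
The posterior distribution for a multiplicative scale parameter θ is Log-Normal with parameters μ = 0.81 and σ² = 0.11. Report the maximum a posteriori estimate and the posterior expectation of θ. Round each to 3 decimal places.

maximum a posteriori estimate = 2.014, posterior expectation = 2.375

Mode = exp(μ − σ²) = exp(0.70) = 2.014.
Mean = exp(μ + σ²/2) = exp(0.865) = 2.375.
The mean is pulled above the mode by the posterior's right skew.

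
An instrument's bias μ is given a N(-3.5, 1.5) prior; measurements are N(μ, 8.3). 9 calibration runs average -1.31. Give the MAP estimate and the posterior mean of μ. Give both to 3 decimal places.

MAP: -2.144. Posterior mean: -2.144.

Posterior for μ is Normal. Precision-weighted mean: (1/1.5·-3.5 + 9/8.3·-1.31) / (1/1.5 + 9/8.3) = -2.144.
A Normal posterior is symmetric, so mode = mean.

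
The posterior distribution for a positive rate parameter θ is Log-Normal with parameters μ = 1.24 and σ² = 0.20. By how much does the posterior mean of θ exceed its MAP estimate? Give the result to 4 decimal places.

Mode = exp(μ − σ²) = exp(1.04) = 2.8292.
Mean = exp(μ + σ²/2) = exp(1.340) = 3.8190.
Difference = 3.8190 − 2.8292 = 0.9898.
The posterior is right-skewed, so the mean exceeds the mode.

0.9898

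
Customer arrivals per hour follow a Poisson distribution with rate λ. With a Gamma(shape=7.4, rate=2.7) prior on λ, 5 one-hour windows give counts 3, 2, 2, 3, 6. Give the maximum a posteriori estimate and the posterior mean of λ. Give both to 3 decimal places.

Σ counts = 16. Posterior: Gamma(shape = 7.4+16 = 23.4, rate = 2.7+5 = 7.7).
Mode = (α−1)/β = 22.4/7.7 = 2.909.
Mean = α/β = 23.4/7.7 = 3.039.

λ_MAP = 2.909, E[λ|data] = 3.039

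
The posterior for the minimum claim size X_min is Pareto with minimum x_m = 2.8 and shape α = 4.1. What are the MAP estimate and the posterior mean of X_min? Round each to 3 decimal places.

The Pareto density is strictly decreasing on [x_m, ∞), so the mode is x_m = 2.800.
Mean = α·x_m/(α−1) = 4.1·2.8/3.1 = 3.703.

MAP = 2.800; posterior mean = 3.703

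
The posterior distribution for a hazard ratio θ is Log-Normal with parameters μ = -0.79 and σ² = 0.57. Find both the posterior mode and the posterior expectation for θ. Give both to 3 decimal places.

MAP = 0.257; posterior mean = 0.604

Mode = exp(μ − σ²) = exp(-1.36) = 0.257.
Mean = exp(μ + σ²/2) = exp(-0.505) = 0.604.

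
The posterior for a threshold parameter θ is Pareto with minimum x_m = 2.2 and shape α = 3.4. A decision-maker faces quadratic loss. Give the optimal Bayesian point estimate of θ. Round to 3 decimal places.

The Pareto density is strictly decreasing on [x_m, ∞), so the mode is x_m = 2.200.
Mean = α·x_m/(α−1) = 3.4·2.2/2.4 = 3.117.
Quadratic loss ⇒ the optimal estimator is the posterior mean.

3.117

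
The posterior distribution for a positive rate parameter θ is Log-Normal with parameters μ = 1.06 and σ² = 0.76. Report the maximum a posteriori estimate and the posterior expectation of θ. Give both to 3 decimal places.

Mode = exp(μ − σ²) = exp(0.30) = 1.350.
Mean = exp(μ + σ²/2) = exp(1.440) = 4.221.
Mean > mode: the posterior has a right tail.

θ_MAP = 1.350, E[θ|data] = 4.221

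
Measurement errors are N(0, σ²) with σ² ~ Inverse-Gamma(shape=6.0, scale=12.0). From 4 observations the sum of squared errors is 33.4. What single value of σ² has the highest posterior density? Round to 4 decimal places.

3.1889

Posterior: Inverse-Gamma(shape = 6.0+4/2 = 8.0, scale = 12.0+33.4/2 = 28.7).
Mode = β/(α+1) = 28.7/9.0 = 3.1889.
Mean = β/(α−1) = 28.7/7.0 = 4.1000.
This is the posterior mode — the MAP estimate.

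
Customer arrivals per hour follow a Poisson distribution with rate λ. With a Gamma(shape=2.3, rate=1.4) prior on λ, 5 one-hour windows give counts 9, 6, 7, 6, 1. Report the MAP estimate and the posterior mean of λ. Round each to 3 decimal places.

Σ counts = 29. Posterior: Gamma(shape = 2.3+29 = 31.3, rate = 1.4+5 = 6.4).
Mode = (α−1)/β = 30.3/6.4 = 4.734.
Mean = α/β = 31.3/6.4 = 4.891.
Mean > mode: the posterior has a right tail.

MAP = 4.734; posterior mean = 4.891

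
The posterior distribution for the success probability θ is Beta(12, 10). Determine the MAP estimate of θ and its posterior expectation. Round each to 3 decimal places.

Mode = (12−1)/(12+10−2) = 11/20 = 0.550.
Mean = 12/(12+10) = 12/22 = 0.545.

MAP = 0.550; posterior mean = 0.545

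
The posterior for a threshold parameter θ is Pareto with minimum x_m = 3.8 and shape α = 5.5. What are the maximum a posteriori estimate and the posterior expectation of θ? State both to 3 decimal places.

MAP = 3.800; posterior mean = 4.644

The Pareto density is strictly decreasing on [x_m, ∞), so the mode is x_m = 3.800.
Mean = α·x_m/(α−1) = 5.5·3.8/4.5 = 4.644.
Mean > mode: the posterior has a right tail.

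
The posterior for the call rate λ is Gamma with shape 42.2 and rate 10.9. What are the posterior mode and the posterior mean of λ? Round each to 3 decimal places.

posterior mode = 3.780, posterior mean = 3.872

Mode = (α−1)/β = 41.2/10.9 = 3.780.
Mean = α/β = 42.2/10.9 = 3.872.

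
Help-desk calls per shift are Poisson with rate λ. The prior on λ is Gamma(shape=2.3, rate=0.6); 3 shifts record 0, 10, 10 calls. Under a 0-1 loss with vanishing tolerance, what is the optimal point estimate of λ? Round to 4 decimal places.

Σ counts = 20. Posterior: Gamma(shape = 2.3+20 = 22.3, rate = 0.6+3 = 3.6).
Mode = (α−1)/β = 21.3/3.6 = 5.9167.
Mean = α/β = 22.3/3.6 = 6.1944.
This is the posterior mode — the MAP estimate.

5.9167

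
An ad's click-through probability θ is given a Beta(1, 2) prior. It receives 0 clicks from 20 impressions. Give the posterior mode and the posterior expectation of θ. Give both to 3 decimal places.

MAP: 0.000. Posterior mean: 0.043.

Posterior: Beta(1+0, 2+20) = Beta(1, 22).
Since α = 1 ≤ 1 and β > 1, the Beta density is monotone decreasing on [0,1]; the mode is at 0.
Mean = 1/(1+22) = 0.043.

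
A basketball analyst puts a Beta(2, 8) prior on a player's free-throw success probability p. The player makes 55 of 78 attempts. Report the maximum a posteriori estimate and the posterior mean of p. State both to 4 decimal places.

Posterior: Beta(2+55, 8+23) = Beta(57, 31).
Mode = (57−1)/(57+31−2) = 56/86 = 0.6512.
Mean = 57/(57+31) = 57/88 = 0.6477.

maximum a posteriori estimate = 0.6512, posterior mean = 0.6477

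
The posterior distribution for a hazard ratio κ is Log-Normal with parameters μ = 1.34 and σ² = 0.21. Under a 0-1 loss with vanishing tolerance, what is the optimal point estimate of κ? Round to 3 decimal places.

3.096

Mode = exp(μ − σ²) = exp(1.13) = 3.096.
Mean = exp(μ + σ²/2) = exp(1.445) = 4.242.
This is the posterior mode — the MAP estimate.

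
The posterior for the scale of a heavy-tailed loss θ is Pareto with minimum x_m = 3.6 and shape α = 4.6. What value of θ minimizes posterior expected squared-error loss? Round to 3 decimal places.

4.600

The Pareto density is strictly decreasing on [x_m, ∞), so the mode is x_m = 3.600.
Mean = α·x_m/(α−1) = 4.6·3.6/3.6 = 4.600.
Squared-error loss ⇒ the optimal estimator is the posterior mean.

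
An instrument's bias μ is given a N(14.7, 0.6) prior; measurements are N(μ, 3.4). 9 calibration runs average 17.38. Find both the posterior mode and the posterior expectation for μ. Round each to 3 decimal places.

Posterior for μ is Normal. Precision-weighted mean: (1/0.6·14.7 + 9/3.4·17.38) / (1/0.6 + 9/3.4) = 16.345.
A Normal posterior is symmetric, so mode = mean.

MAP: 16.345. Posterior mean: 16.345.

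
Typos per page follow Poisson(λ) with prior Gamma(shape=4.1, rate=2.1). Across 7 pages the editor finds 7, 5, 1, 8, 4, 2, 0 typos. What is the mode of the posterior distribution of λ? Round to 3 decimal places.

Σ counts = 27. Posterior: Gamma(shape = 4.1+27 = 31.1, rate = 2.1+7 = 9.1).
Mode = (α−1)/β = 30.1/9.1 = 3.308.
Mean = α/β = 31.1/9.1 = 3.418.
This is the posterior mode — the MAP estimate.

3.308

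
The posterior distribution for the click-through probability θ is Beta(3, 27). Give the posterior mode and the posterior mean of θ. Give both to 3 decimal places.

MAP: 0.071. Posterior mean: 0.100.

Mode = (3−1)/(3+27−2) = 2/28 = 0.071.
Mean = 3/(3+27) = 3/30 = 0.100.
Right-skewed posterior ⇒ mode < mean.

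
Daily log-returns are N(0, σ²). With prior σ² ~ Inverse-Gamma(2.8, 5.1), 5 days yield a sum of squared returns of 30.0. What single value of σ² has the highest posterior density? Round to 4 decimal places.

Posterior: Inverse-Gamma(shape = 2.8+5/2 = 5.3, scale = 5.1+30.0/2 = 20.1).
Mode = β/(α+1) = 20.1/6.3 = 3.1905.
Mean = β/(α−1) = 20.1/4.3 = 4.6744.
This is the posterior mode — the MAP estimate.

3.1905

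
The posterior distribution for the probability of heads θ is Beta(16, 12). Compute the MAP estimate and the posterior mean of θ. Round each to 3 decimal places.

Mode = (16−1)/(16+12−2) = 15/26 = 0.577.
Mean = 16/(16+12) = 16/28 = 0.571.

MAP: 0.577. Posterior mean: 0.571.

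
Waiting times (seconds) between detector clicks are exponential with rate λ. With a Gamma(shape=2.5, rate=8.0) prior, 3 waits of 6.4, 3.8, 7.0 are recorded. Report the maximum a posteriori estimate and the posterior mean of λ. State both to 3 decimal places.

Σ times = 17.2. Posterior: Gamma(shape = 2.5+3 = 5.5, rate = 8.0+17.2 = 25.2).
Mode = (α−1)/β = 4.5/25.2 = 0.179.
Mean = α/β = 5.5/25.2 = 0.218.

MAP: 0.179. Posterior mean: 0.218.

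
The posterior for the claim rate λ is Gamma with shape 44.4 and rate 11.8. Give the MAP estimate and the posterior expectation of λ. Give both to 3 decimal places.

Mode = (α−1)/β = 43.4/11.8 = 3.678.
Mean = α/β = 44.4/11.8 = 3.763.
The mean is pulled above the mode by the posterior's right skew.

MAP: 3.678. Posterior mean: 3.763.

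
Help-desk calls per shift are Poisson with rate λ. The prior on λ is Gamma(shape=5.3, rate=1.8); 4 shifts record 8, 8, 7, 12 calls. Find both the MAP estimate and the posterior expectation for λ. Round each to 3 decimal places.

Σ counts = 35. Posterior: Gamma(shape = 5.3+35 = 40.3, rate = 1.8+4 = 5.8).
Mode = (α−1)/β = 39.3/5.8 = 6.776.
Mean = α/β = 40.3/5.8 = 6.948.

λ_MAP = 6.776, E[λ|data] = 6.948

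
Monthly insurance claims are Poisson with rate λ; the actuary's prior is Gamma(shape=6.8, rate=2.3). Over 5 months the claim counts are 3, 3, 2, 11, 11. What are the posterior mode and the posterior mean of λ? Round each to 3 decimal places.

Σ counts = 30. Posterior: Gamma(shape = 6.8+30 = 36.8, rate = 2.3+5 = 7.3).
Mode = (α−1)/β = 35.8/7.3 = 4.904.
Mean = α/β = 36.8/7.3 = 5.041.
Mean > mode: the posterior has a right tail.

posterior mode = 4.904, posterior mean = 5.041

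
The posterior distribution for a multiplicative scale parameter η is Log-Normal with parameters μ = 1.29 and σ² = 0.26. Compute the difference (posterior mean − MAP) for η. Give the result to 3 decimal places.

Mode = exp(μ − σ²) = exp(1.03) = 2.801.
Mean = exp(μ + σ²/2) = exp(1.420) = 4.137.
Difference = 4.137 − 2.801 = 1.336.
Right-skewed posterior ⇒ mode < mean.

1.336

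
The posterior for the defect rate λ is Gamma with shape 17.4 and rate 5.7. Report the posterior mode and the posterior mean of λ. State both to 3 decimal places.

Mode = (α−1)/β = 16.4/5.7 = 2.877.
Mean = α/β = 17.4/5.7 = 3.053.
The mean is pulled above the mode by the posterior's right skew.

λ_MAP = 2.877, E[λ|data] = 3.053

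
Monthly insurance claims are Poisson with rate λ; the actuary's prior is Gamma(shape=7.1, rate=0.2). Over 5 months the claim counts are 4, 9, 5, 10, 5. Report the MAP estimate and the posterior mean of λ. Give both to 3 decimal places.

λ_MAP = 7.519, E[λ|data] = 7.712

Σ counts = 33. Posterior: Gamma(shape = 7.1+33 = 40.1, rate = 0.2+5 = 5.2).
Mode = (α−1)/β = 39.1/5.2 = 7.519.
Mean = α/β = 40.1/5.2 = 7.712.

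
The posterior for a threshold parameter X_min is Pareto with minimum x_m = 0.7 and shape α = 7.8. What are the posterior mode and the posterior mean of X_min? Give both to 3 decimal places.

The Pareto density is strictly decreasing on [x_m, ∞), so the mode is x_m = 0.700.
Mean = α·x_m/(α−1) = 7.8·0.7/6.8 = 0.803.
Mean > mode: the posterior has a right tail.

MAP = 0.700; posterior mean = 0.803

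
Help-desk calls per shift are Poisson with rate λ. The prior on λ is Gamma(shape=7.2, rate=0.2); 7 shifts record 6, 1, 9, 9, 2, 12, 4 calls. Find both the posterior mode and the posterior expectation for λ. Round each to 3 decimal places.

Σ counts = 43. Posterior: Gamma(shape = 7.2+43 = 50.2, rate = 0.2+7 = 7.2).
Mode = (α−1)/β = 49.2/7.2 = 6.833.
Mean = α/β = 50.2/7.2 = 6.972.
The mean is pulled above the mode by the posterior's right skew.

MAP = 6.833, posterior mean = 6.972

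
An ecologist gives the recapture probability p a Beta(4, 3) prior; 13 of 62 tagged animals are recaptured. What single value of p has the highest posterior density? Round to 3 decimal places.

Posterior: Beta(4+13, 3+49) = Beta(17, 52).
Mode = (17−1)/(17+52−2) = 16/67 = 0.239.
Mean = 17/(17+52) = 17/69 = 0.246.
This is the posterior mode — the MAP estimate.

0.239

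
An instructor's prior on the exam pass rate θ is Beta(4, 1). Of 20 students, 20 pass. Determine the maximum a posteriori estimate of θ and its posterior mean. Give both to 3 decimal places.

MAP: 1.000. Posterior mean: 0.960.

Posterior: Beta(4+20, 1+0) = Beta(24, 1).
Since β = 1 ≤ 1 and α > 1, the Beta density is monotone increasing on [0,1]; the mode is at 1.
Mean = 24/(24+1) = 0.960.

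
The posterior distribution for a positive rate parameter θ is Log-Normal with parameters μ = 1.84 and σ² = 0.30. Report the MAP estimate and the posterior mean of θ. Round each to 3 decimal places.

MAP = 4.665; posterior mean = 7.316

Mode = exp(μ − σ²) = exp(1.54) = 4.665.
Mean = exp(μ + σ²/2) = exp(1.990) = 7.316.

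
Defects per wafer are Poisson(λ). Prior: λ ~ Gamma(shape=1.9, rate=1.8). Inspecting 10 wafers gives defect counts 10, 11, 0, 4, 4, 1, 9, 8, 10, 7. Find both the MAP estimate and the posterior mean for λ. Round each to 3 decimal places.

Σ counts = 64. Posterior: Gamma(shape = 1.9+64 = 65.9, rate = 1.8+10 = 11.8).
Mode = (α−1)/β = 64.9/11.8 = 5.500.
Mean = α/β = 65.9/11.8 = 5.585.

λ_MAP = 5.500, E[λ|data] = 5.585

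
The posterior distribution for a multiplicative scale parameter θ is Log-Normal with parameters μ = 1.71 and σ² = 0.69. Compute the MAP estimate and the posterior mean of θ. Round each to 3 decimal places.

Mode = exp(μ − σ²) = exp(1.02) = 2.773.
Mean = exp(μ + σ²/2) = exp(2.055) = 7.807.

MAP: 2.773. Posterior mean: 7.807.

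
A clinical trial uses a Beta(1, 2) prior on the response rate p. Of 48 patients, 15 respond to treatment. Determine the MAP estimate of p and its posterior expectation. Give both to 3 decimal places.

Posterior: Beta(1+15, 2+33) = Beta(16, 35).
Mode = (16−1)/(16+35−2) = 15/49 = 0.306.
Mean = 16/(16+35) = 16/51 = 0.314.

MAP estimate = 0.306, posterior expectation = 0.314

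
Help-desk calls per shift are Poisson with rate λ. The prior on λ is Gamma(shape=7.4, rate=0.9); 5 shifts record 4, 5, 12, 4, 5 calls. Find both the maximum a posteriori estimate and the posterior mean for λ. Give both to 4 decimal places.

MAP: 6.1695. Posterior mean: 6.3390.

Σ counts = 30. Posterior: Gamma(shape = 7.4+30 = 37.4, rate = 0.9+5 = 5.9).
Mode = (α−1)/β = 36.4/5.9 = 6.1695.
Mean = α/β = 37.4/5.9 = 6.3390.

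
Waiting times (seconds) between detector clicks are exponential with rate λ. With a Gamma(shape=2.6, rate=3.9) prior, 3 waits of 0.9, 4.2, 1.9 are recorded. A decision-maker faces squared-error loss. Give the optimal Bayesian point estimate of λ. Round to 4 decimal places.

Σ times = 7.0. Posterior: Gamma(shape = 2.6+3 = 5.6, rate = 3.9+7.0 = 10.9).
Mode = (α−1)/β = 4.6/10.9 = 0.4220.
Mean = α/β = 5.6/10.9 = 0.5138.
Squared-error loss ⇒ the optimal estimator is the posterior mean.

0.5138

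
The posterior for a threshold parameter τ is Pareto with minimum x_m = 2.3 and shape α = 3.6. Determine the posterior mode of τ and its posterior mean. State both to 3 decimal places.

MAP = 2.300, posterior mean = 3.185

The Pareto density is strictly decreasing on [x_m, ∞), so the mode is x_m = 2.300.
Mean = α·x_m/(α−1) = 3.6·2.3/2.6 = 3.185.
Right-skewed posterior ⇒ mode < mean.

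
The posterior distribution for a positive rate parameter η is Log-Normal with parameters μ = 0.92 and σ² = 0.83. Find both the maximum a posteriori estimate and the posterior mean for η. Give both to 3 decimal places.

Mode = exp(μ − σ²) = exp(0.09) = 1.094.
Mean = exp(μ + σ²/2) = exp(1.335) = 3.800.

η_MAP = 1.094, E[η|data] = 3.800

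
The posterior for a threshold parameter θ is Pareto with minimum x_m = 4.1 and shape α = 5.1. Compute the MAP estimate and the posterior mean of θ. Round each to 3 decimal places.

The Pareto density is strictly decreasing on [x_m, ∞), so the mode is x_m = 4.100.
Mean = α·x_m/(α−1) = 5.1·4.1/4.1 = 5.100.
The posterior is right-skewed, so the mean exceeds the mode.

MAP = 4.100, posterior mean = 5.100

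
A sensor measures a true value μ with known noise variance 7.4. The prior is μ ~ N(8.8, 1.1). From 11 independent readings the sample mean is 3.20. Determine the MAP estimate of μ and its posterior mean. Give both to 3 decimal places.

MAP estimate = 5.325, posterior mean = 5.325

Posterior for μ is Normal. Precision-weighted mean: (1/1.1·8.8 + 11/7.4·3.20) / (1/1.1 + 11/7.4) = 5.325.
A Normal posterior is symmetric, so mode = mean.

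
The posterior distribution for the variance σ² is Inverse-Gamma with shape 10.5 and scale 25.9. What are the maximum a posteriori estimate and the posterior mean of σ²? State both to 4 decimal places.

MAP = 2.2522; posterior mean = 2.7263

Mode = β/(α+1) = 25.9/11.5 = 2.2522.
Mean = β/(α−1) = 25.9/9.5 = 2.7263.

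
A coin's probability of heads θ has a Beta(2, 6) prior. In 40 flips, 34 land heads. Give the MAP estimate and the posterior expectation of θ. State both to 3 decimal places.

Posterior: Beta(2+34, 6+6) = Beta(36, 12).
Mode = (36−1)/(36+12−2) = 35/46 = 0.761.
Mean = 36/(36+12) = 36/48 = 0.750.
Mode > mean: the posterior has a left tail.

θ_MAP = 0.761, E[θ|data] = 0.750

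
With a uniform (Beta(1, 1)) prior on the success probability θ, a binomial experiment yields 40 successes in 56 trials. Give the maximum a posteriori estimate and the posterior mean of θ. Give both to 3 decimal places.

MAP: 0.714. Posterior mean: 0.707.

Posterior: Beta(1+40, 1+16) = Beta(41, 17).
Mode = (41−1)/(41+17−2) = 40/56 = 0.714.
With a flat prior the MAP equals the MLE, 40/56.
Mean = 41/(41+17) = 41/58 = 0.707.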